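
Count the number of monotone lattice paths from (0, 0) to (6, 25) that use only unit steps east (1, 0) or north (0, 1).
Number of paths = 736281

A monotone lattice path from (0, 0) to (6, 25) consists of 6 east steps and 25 north steps in some order, so it is determined by which 6 of the 31 steps are east. The count is C(31, 6) = 736281.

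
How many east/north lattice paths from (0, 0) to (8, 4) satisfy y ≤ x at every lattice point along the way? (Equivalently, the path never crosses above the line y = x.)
Number of paths = 275

By the reflection principle (André's argument), the number of monotone paths to (8, 4) with n ≤ m that never go above y = x is C(12, 8) − C(12, 9) = 495 − 220 = 275.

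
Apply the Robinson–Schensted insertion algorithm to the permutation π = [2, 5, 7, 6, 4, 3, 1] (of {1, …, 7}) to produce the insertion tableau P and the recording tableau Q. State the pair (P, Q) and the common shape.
P = [1, 3, 6] / [2] / [4] / [5] / [7];  Q = [1, 2, 3] / [4] / [5] / [6] / [7];  common shape = (3, 1, 1, 1, 1)

Row-insert the values π_1, π_2, … into P one at a time, bumping the leftmost entry strictly greater than the inserted value down to the next row. The recording tableau Q records, in position (i, j), the step at which that cell was added to P.
  Insert 2 (step 1): P = [2];  Q = [1]
  Insert 5 (step 2): P = [2, 5];  Q = [1, 2]
  Insert 7 (step 3): P = [2, 5, 7];  Q = [1, 2, 3]
  Insert 6 (step 4): P = [2, 5, 6] / [7];  Q = [1, 2, 3] / [4]
  Insert 4 (step 5): P = [2, 4, 6] / [5] / [7];  Q = [1, 2, 3] / [4] / [5]
  Insert 3 (step 6): P = [2, 3, 6] / [4] / [5] / [7];  Q = [1, 2, 3] / [4] / [5] / [6]
  Insert 1 (step 7): P = [1, 3, 6] / [2] / [4] / [5] / [7];  Q = [1, 2, 3] / [4] / [5] / [6] / [7]
Final shape: (3, 1, 1, 1, 1).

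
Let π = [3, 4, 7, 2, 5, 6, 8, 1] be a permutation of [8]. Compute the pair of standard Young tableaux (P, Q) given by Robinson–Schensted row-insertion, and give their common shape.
P = [1, 4, 5, 6, 8] / [2, 7] / [3];  Q = [1, 2, 3, 6, 7] / [4, 5] / [8];  common shape = (5, 2, 1)

Row-insert the values π_1, π_2, … into P one at a time, bumping the leftmost entry strictly greater than the inserted value down to the next row. The recording tableau Q records, in position (i, j), the step at which that cell was added to P.
  Insert 3 (step 1): P = [3];  Q = [1]
  Insert 4 (step 2): P = [3, 4];  Q = [1, 2]
  Insert 7 (step 3): P = [3, 4, 7];  Q = [1, 2, 3]
  Insert 2 (step 4): P = [2, 4, 7] / [3];  Q = [1, 2, 3] / [4]
  Insert 5 (step 5): P = [2, 4, 5] / [3, 7];  Q = [1, 2, 3] / [4, 5]
  Insert 6 (step 6): P = [2, 4, 5, 6] / [3, 7];  Q = [1, 2, 3, 6] / [4, 5]
  Insert 8 (step 7): P = [2, 4, 5, 6, 8] / [3, 7];  Q = [1, 2, 3, 6, 7] / [4, 5]
  Insert 1 (step 8): P = [1, 4, 5, 6, 8] / [2, 7] / [3];  Q = [1, 2, 3, 6, 7] / [4, 5] / [8]
Final shape: (5, 2, 1).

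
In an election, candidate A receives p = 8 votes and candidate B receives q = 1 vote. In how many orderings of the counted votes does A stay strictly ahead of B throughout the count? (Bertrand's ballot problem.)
Strict-lead orderings = 7

Total orderings of the 9 votes with 8 for A: C(9, 8) = 9. By the Bertrand ballot formula (Cycle Lemma / reflection principle), the number of orderings in which A is strictly ahead of B throughout is (p − q)/(p + q) · C(p + q, p) = (8 − 1)/(8 + 1) · 9 = 7.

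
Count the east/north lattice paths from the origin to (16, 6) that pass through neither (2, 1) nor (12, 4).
Number of paths = 25299

Inclusion–exclusion. Total paths: C(22, 16) = 74613. Through P₁: C(3, 2)·C(19, 14) = 34884. Through P₂: C(16, 12)·C(6, 4) = 27300. Since P₁ is strictly southwest of P₂, a monotone path through both must visit P₁ then P₂; paths through both = C(3, 2)·C(13, 10)·C(6, 4) = 12870. Avoid both = 74613 − 34884 − 27300 + 12870 = 25299.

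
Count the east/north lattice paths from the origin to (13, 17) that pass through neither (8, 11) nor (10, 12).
Number of paths = 61326566

Inclusion–exclusion. Total paths: C(30, 13) = 119759850. Through P₁: C(19, 8)·C(11, 5) = 34918884. Through P₂: C(22, 10)·C(8, 3) = 36212176. Since P₁ is strictly southwest of P₂, a monotone path through both must visit P₁ then P₂; paths through both = C(19, 8)·C(3, 2)·C(8, 3) = 12697776. Avoid both = 119759850 − 34918884 − 36212176 + 12697776 = 61326566.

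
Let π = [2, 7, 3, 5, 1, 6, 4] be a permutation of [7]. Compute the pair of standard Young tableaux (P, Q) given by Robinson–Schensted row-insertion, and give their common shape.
P = [1, 3, 4, 6] / [2, 5] / [7];  Q = [1, 2, 4, 6] / [3, 7] / [5];  common shape = (4, 2, 1)

Row-insert the values π_1, π_2, … into P one at a time, bumping the leftmost entry strictly greater than the inserted value down to the next row. The recording tableau Q records, in position (i, j), the step at which that cell was added to P.
  Insert 2 (step 1): P = [2];  Q = [1]
  Insert 7 (step 2): P = [2, 7];  Q = [1, 2]
  Insert 3 (step 3): P = [2, 3] / [7];  Q = [1, 2] / [3]
  Insert 5 (step 4): P = [2, 3, 5] / [7];  Q = [1, 2, 4] / [3]
  Insert 1 (step 5): P = [1, 3, 5] / [2] / [7];  Q = [1, 2, 4] / [3] / [5]
  Insert 6 (step 6): P = [1, 3, 5, 6] / [2] / [7];  Q = [1, 2, 4, 6] / [3] / [5]
  Insert 4 (step 7): P = [1, 3, 4, 6] / [2, 5] / [7];  Q = [1, 2, 4, 6] / [3, 7] / [5]
Final shape: (4, 2, 1).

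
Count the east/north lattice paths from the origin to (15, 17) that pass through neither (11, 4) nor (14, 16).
Number of paths = 272870820

Inclusion–exclusion. Total paths: C(32, 15) = 565722720. Through P₁: C(15, 11)·C(17, 4) = 3248700. Through P₂: C(30, 14)·C(2, 1) = 290845350. Since P₁ is strictly southwest of P₂, a monotone path through both must visit P₁ then P₂; paths through both = C(15, 11)·C(15, 3)·C(2, 1) = 1242150. Avoid both = 565722720 − 3248700 − 290845350 + 1242150 = 272870820.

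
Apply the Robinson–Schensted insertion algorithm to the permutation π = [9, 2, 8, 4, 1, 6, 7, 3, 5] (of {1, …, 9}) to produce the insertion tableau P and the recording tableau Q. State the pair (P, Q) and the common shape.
P = [1, 3, 5, 7] / [2, 4, 6] / [8] / [9];  Q = [1, 3, 6, 7] / [2, 8, 9] / [4] / [5];  common shape = (4, 3, 1, 1)

Row-insert the values π_1, π_2, … into P one at a time, bumping the leftmost entry strictly greater than the inserted value down to the next row. The recording tableau Q records, in position (i, j), the step at which that cell was added to P.
  Insert 9 (step 1): P = [9];  Q = [1]
  Insert 2 (step 2): P = [2] / [9];  Q = [1] / [2]
  Insert 8 (step 3): P = [2, 8] / [9];  Q = [1, 3] / [2]
  Insert 4 (step 4): P = [2, 4] / [8] / [9];  Q = [1, 3] / [2] / [4]
  Insert 1 (step 5): P = [1, 4] / [2] / [8] / [9];  Q = [1, 3] / [2] / [4] / [5]
  Insert 6 (step 6): P = [1, 4, 6] / [2] / [8] / [9];  Q = [1, 3, 6] / [2] / [4] / [5]
  Insert 7 (step 7): P = [1, 4, 6, 7] / [2] / [8] / [9];  Q = [1, 3, 6, 7] / [2] / [4] / [5]
  Insert 3 (step 8): P = [1, 3, 6, 7] / [2, 4] / [8] / [9];  Q = [1, 3, 6, 7] / [2, 8] / [4] / [5]
  Insert 5 (step 9): P = [1, 3, 5, 7] / [2, 4, 6] / [8] / [9];  Q = [1, 3, 6, 7] / [2, 8, 9] / [4] / [5]
Final shape: (4, 3, 1, 1).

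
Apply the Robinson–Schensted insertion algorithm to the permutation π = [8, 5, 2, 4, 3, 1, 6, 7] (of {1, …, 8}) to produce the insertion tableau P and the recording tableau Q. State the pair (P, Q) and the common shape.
P = [1, 3, 6, 7] / [2] / [4] / [5] / [8];  Q = [1, 4, 7, 8] / [2] / [3] / [5] / [6];  common shape = (4, 1, 1, 1, 1)

Row-insert the values π_1, π_2, … into P one at a time, bumping the leftmost entry strictly greater than the inserted value down to the next row. The recording tableau Q records, in position (i, j), the step at which that cell was added to P.
  Insert 8 (step 1): P = [8];  Q = [1]
  Insert 5 (step 2): P = [5] / [8];  Q = [1] / [2]
  Insert 2 (step 3): P = [2] / [5] / [8];  Q = [1] / [2] / [3]
  Insert 4 (step 4): P = [2, 4] / [5] / [8];  Q = [1, 4] / [2] / [3]
  Insert 3 (step 5): P = [2, 3] / [4] / [5] / [8];  Q = [1, 4] / [2] / [3] / [5]
  Insert 1 (step 6): P = [1, 3] / [2] / [4] / [5] / [8];  Q = [1, 4] / [2] / [3] / [5] / [6]
  Insert 6 (step 7): P = [1, 3, 6] / [2] / [4] / [5] / [8];  Q = [1, 4, 7] / [2] / [3] / [5] / [6]
  Insert 7 (step 8): P = [1, 3, 6, 7] / [2] / [4] / [5] / [8];  Q = [1, 4, 7, 8] / [2] / [3] / [5] / [6]
Final shape: (4, 1, 1, 1, 1).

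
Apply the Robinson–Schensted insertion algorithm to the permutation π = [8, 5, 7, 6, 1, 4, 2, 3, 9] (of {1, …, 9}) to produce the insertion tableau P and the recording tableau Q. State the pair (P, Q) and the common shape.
P = [1, 2, 3, 9] / [4, 6] / [5] / [7] / [8];  Q = [1, 3, 8, 9] / [2, 6] / [4] / [5] / [7];  common shape = (4, 2, 1, 1, 1)

Row-insert the values π_1, π_2, … into P one at a time, bumping the leftmost entry strictly greater than the inserted value down to the next row. The recording tableau Q records, in position (i, j), the step at which that cell was added to P.
  Insert 8 (step 1): P = [8];  Q = [1]
  Insert 5 (step 2): P = [5] / [8];  Q = [1] / [2]
  Insert 7 (step 3): P = [5, 7] / [8];  Q = [1, 3] / [2]
  Insert 6 (step 4): P = [5, 6] / [7] / [8];  Q = [1, 3] / [2] / [4]
  Insert 1 (step 5): P = [1, 6] / [5] / [7] / [8];  Q = [1, 3] / [2] / [4] / [5]
  Insert 4 (step 6): P = [1, 4] / [5, 6] / [7] / [8];  Q = [1, 3] / [2, 6] / [4] / [5]
  Insert 2 (step 7): P = [1, 2] / [4, 6] / [5] / [7] / [8];  Q = [1, 3] / [2, 6] / [4] / [5] / [7]
  Insert 3 (step 8): P = [1, 2, 3] / [4, 6] / [5] / [7] / [8];  Q = [1, 3, 8] / [2, 6] / [4] / [5] / [7]
  Insert 9 (step 9): P = [1, 2, 3, 9] / [4, 6] / [5] / [7] / [8];  Q = [1, 3, 8, 9] / [2, 6] / [4] / [5] / [7]
Final shape: (4, 2, 1, 1, 1).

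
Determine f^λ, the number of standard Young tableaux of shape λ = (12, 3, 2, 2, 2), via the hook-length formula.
# SYT of shape (12, 3, 2, 2, 2) = 12345060

Hook-length formula: f^λ = n! / Π hook(c), product over all cells c of the Young diagram. For λ = (12, 3, 2, 2, 2), n = 21 boxes. Hook lengths by row (left-to-right, top-to-bottom): [16, 15, 11, 9, 8, 7, 6, 5, 4, 3, 2, 1]; [6, 5, 1]; [4, 3]; [3, 2]; [2, 1]. Product of hooks = 4138573824000. So f^λ = 21! / 4138573824000 = 51090942171709440000 / 4138573824000 = 12345060.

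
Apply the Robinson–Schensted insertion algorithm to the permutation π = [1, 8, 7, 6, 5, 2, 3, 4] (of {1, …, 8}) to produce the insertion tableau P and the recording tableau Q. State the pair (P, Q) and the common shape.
P = [1, 2, 3, 4] / [5] / [6] / [7] / [8];  Q = [1, 2, 7, 8] / [3] / [4] / [5] / [6];  common shape = (4, 1, 1, 1, 1)

Row-insert the values π_1, π_2, … into P one at a time, bumping the leftmost entry strictly greater than the inserted value down to the next row. The recording tableau Q records, in position (i, j), the step at which that cell was added to P.
  Insert 1 (step 1): P = [1];  Q = [1]
  Insert 8 (step 2): P = [1, 8];  Q = [1, 2]
  Insert 7 (step 3): P = [1, 7] / [8];  Q = [1, 2] / [3]
  Insert 6 (step 4): P = [1, 6] / [7] / [8];  Q = [1, 2] / [3] / [4]
  Insert 5 (step 5): P = [1, 5] / [6] / [7] / [8];  Q = [1, 2] / [3] / [4] / [5]
  Insert 2 (step 6): P = [1, 2] / [5] / [6] / [7] / [8];  Q = [1, 2] / [3] / [4] / [5] / [6]
  Insert 3 (step 7): P = [1, 2, 3] / [5] / [6] / [7] / [8];  Q = [1, 2, 7] / [3] / [4] / [5] / [6]
  Insert 4 (step 8): P = [1, 2, 3, 4] / [5] / [6] / [7] / [8];  Q = [1, 2, 7, 8] / [3] / [4] / [5] / [6]
Final shape: (4, 1, 1, 1, 1).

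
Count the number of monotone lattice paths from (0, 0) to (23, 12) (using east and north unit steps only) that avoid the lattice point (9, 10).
Number of paths = 823366440

Total paths from (0, 0) to (23, 12): C(35, 23) = 834451800. Paths through (9, 10): (paths (0, 0) → (9, 10)) × (paths (9, 10) → (23, 12)) = C(19, 9) · C(16, 14) = 92378 · 120 = 11085360. Avoidance count = 834451800 − 11085360 = 823366440.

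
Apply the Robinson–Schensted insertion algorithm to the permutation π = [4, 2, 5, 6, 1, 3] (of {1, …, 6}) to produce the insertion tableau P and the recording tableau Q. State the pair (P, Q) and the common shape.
P = [1, 3, 6] / [2, 5] / [4];  Q = [1, 3, 4] / [2, 6] / [5];  common shape = (3, 2, 1)

Row-insert the values π_1, π_2, … into P one at a time, bumping the leftmost entry strictly greater than the inserted value down to the next row. The recording tableau Q records, in position (i, j), the step at which that cell was added to P.
  Insert 4 (step 1): P = [4];  Q = [1]
  Insert 2 (step 2): P = [2] / [4];  Q = [1] / [2]
  Insert 5 (step 3): P = [2, 5] / [4];  Q = [1, 3] / [2]
  Insert 6 (step 4): P = [2, 5, 6] / [4];  Q = [1, 3, 4] / [2]
  Insert 1 (step 5): P = [1, 5, 6] / [2] / [4];  Q = [1, 3, 4] / [2] / [5]
  Insert 3 (step 6): P = [1, 3, 6] / [2, 5] / [4];  Q = [1, 3, 4] / [2, 6] / [5]
Final shape: (3, 2, 1).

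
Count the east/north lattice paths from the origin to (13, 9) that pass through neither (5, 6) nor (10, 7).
Number of paths = 254430

Inclusion–exclusion. Total paths: C(22, 13) = 497420. Through P₁: C(11, 5)·C(11, 8) = 76230. Through P₂: C(17, 10)·C(5, 3) = 194480. Since P₁ is strictly southwest of P₂, a monotone path through both must visit P₁ then P₂; paths through both = C(11, 5)·C(6, 5)·C(5, 3) = 27720. Avoid both = 497420 − 76230 − 194480 + 27720 = 254430.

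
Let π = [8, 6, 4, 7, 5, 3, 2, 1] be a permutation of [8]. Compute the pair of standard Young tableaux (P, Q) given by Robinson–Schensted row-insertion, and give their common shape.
P = [1, 5] / [2, 7] / [3] / [4] / [6] / [8];  Q = [1, 4] / [2, 5] / [3] / [6] / [7] / [8];  common shape = (2, 2, 1, 1, 1, 1)

Row-insert the values π_1, π_2, … into P one at a time, bumping the leftmost entry strictly greater than the inserted value down to the next row. The recording tableau Q records, in position (i, j), the step at which that cell was added to P.
  Insert 8 (step 1): P = [8];  Q = [1]
  Insert 6 (step 2): P = [6] / [8];  Q = [1] / [2]
  Insert 4 (step 3): P = [4] / [6] / [8];  Q = [1] / [2] / [3]
  Insert 7 (step 4): P = [4, 7] / [6] / [8];  Q = [1, 4] / [2] / [3]
  Insert 5 (step 5): P = [4, 5] / [6, 7] / [8];  Q = [1, 4] / [2, 5] / [3]
  Insert 3 (step 6): P = [3, 5] / [4, 7] / [6] / [8];  Q = [1, 4] / [2, 5] / [3] / [6]
  Insert 2 (step 7): P = [2, 5] / [3, 7] / [4] / [6] / [8];  Q = [1, 4] / [2, 5] / [3] / [6] / [7]
  Insert 1 (step 8): P = [1, 5] / [2, 7] / [3] / [4] / [6] / [8];  Q = [1, 4] / [2, 5] / [3] / [6] / [7] / [8]
Final shape: (2, 2, 1, 1, 1, 1).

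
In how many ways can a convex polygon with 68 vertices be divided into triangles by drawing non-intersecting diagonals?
C_66 = 5632681584560312734993915705849145100

These polygon triangulations are counted by the Catalan number C_n = (1/(n + 1)) · C(2n, n). For n = 66: C_66 = (1/67) · C(132, 66) = 377389666165540953244592352291892721700/67 = 5632681584560312734993915705849145100.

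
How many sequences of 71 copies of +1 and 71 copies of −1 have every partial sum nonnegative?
C_71 = 5175569924646105559418940193995065716350

These ballot sequences are counted by the Catalan number C_n = (1/(n + 1)) · C(2n, n). For n = 71: C_71 = (1/72) · C(142, 71) = 372641034574519600278163693967644731577200/72 = 5175569924646105559418940193995065716350.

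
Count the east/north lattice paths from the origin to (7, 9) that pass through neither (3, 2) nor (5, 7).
Number of paths = 4648

Inclusion–exclusion. Total paths: C(16, 7) = 11440. Through P₁: C(5, 3)·C(11, 4) = 3300. Through P₂: C(12, 5)·C(4, 2) = 4752. Since P₁ is strictly southwest of P₂, a monotone path through both must visit P₁ then P₂; paths through both = C(5, 3)·C(7, 2)·C(4, 2) = 1260. Avoid both = 11440 − 3300 − 4752 + 1260 = 4648.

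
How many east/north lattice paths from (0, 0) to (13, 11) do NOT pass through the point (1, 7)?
Number of paths = 2481584

Total paths from (0, 0) to (13, 11): C(24, 13) = 2496144. Paths through (1, 7): (paths (0, 0) → (1, 7)) × (paths (1, 7) → (13, 11)) = C(8, 1) · C(16, 12) = 8 · 1820 = 14560. Avoidance count = 2496144 − 14560 = 2481584.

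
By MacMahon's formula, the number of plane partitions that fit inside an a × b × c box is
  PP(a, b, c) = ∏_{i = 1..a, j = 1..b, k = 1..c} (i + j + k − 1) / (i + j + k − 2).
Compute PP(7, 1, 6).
PP(7, 1, 6) = 1716

Evaluate the triple product over i = 1..7, j = 1..1, k = 1..6. The factors are (2/1) · (3/2) · (4/3) · (5/4) · (6/5) · (7/6) · (3/2) · (4/3) · … (42 factors total). The numerators and denominators telescope so the product is an integer; carrying out the multiplication exactly gives PP(7, 1, 6) = 1716.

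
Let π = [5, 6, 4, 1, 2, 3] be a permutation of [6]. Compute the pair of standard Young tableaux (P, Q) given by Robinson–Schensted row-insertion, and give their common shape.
P = [1, 2, 3] / [4, 6] / [5];  Q = [1, 2, 6] / [3, 5] / [4];  common shape = (3, 2, 1)

Row-insert the values π_1, π_2, … into P one at a time, bumping the leftmost entry strictly greater than the inserted value down to the next row. The recording tableau Q records, in position (i, j), the step at which that cell was added to P.
  Insert 5 (step 1): P = [5];  Q = [1]
  Insert 6 (step 2): P = [5, 6];  Q = [1, 2]
  Insert 4 (step 3): P = [4, 6] / [5];  Q = [1, 2] / [3]
  Insert 1 (step 4): P = [1, 6] / [4] / [5];  Q = [1, 2] / [3] / [4]
  Insert 2 (step 5): P = [1, 2] / [4, 6] / [5];  Q = [1, 2] / [3, 5] / [4]
  Insert 3 (step 6): P = [1, 2, 3] / [4, 6] / [5];  Q = [1, 2, 6] / [3, 5] / [4]
Final shape: (3, 2, 1).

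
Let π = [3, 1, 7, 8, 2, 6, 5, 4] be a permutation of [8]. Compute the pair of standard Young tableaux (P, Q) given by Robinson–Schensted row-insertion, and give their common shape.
P = [1, 2, 4] / [3, 5, 8] / [6] / [7];  Q = [1, 3, 4] / [2, 5, 6] / [7] / [8];  common shape = (3, 3, 1, 1)

Row-insert the values π_1, π_2, … into P one at a time, bumping the leftmost entry strictly greater than the inserted value down to the next row. The recording tableau Q records, in position (i, j), the step at which that cell was added to P.
  Insert 3 (step 1): P = [3];  Q = [1]
  Insert 1 (step 2): P = [1] / [3];  Q = [1] / [2]
  Insert 7 (step 3): P = [1, 7] / [3];  Q = [1, 3] / [2]
  Insert 8 (step 4): P = [1, 7, 8] / [3];  Q = [1, 3, 4] / [2]
  Insert 2 (step 5): P = [1, 2, 8] / [3, 7];  Q = [1, 3, 4] / [2, 5]
  Insert 6 (step 6): P = [1, 2, 6] / [3, 7, 8];  Q = [1, 3, 4] / [2, 5, 6]
  Insert 5 (step 7): P = [1, 2, 5] / [3, 6, 8] / [7];  Q = [1, 3, 4] / [2, 5, 6] / [7]
  Insert 4 (step 8): P = [1, 2, 4] / [3, 5, 8] / [6] / [7];  Q = [1, 3, 4] / [2, 5, 6] / [7] / [8]
Final shape: (3, 3, 1, 1).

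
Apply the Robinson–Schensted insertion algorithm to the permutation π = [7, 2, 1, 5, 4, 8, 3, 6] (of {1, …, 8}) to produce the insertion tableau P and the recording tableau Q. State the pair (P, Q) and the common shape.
P = [1, 3, 6] / [2, 4, 8] / [5] / [7];  Q = [1, 4, 6] / [2, 5, 8] / [3] / [7];  common shape = (3, 3, 1, 1)

Row-insert the values π_1, π_2, … into P one at a time, bumping the leftmost entry strictly greater than the inserted value down to the next row. The recording tableau Q records, in position (i, j), the step at which that cell was added to P.
  Insert 7 (step 1): P = [7];  Q = [1]
  Insert 2 (step 2): P = [2] / [7];  Q = [1] / [2]
  Insert 1 (step 3): P = [1] / [2] / [7];  Q = [1] / [2] / [3]
  Insert 5 (step 4): P = [1, 5] / [2] / [7];  Q = [1, 4] / [2] / [3]
  Insert 4 (step 5): P = [1, 4] / [2, 5] / [7];  Q = [1, 4] / [2, 5] / [3]
  Insert 8 (step 6): P = [1, 4, 8] / [2, 5] / [7];  Q = [1, 4, 6] / [2, 5] / [3]
  Insert 3 (step 7): P = [1, 3, 8] / [2, 4] / [5] / [7];  Q = [1, 4, 6] / [2, 5] / [3] / [7]
  Insert 6 (step 8): P = [1, 3, 6] / [2, 4, 8] / [5] / [7];  Q = [1, 4, 6] / [2, 5, 8] / [3] / [7]
Final shape: (3, 3, 1, 1).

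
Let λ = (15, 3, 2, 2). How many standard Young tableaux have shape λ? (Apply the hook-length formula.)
# SYT of shape (15, 3, 2, 2) = 2282280

Hook-length formula: f^λ = n! / Π hook(c), product over all cells c of the Young diagram. For λ = (15, 3, 2, 2), n = 22 boxes. Hook lengths by row (left-to-right, top-to-bottom): [18, 17, 14, 12, 11, 10, 9, 8, 7, 6, 5, 4, 3, 2, 1]; [5, 4, 1]; [3, 2]; [2, 1]. Product of hooks = 492490285056000. So f^λ = 22! / 492490285056000 = 1124000727777607680000 / 492490285056000 = 2282280.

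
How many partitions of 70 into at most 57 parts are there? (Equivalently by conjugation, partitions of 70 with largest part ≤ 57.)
p(70, parts ≤ 57) = 4087696

Use the recurrence p(n, m) = p(n, m−1) + p(n−m, m): either the largest part is < m (count p(n, m−1)) or the largest part is exactly m (remove one copy of m, count p(n−m, m)). With p(0, ·) = 1 this gives p(70, parts ≤ 57) = 4087696. (By conjugating Young diagrams, this also counts partitions of 70 into at most 57 parts.)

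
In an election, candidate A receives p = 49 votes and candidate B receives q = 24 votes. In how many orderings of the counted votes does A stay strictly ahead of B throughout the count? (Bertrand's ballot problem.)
Strict-lead orderings = 4056255950045422500

Total orderings of the 73 votes with 49 for A: C(73, 49) = 11844267374132633700. By the Bertrand ballot formula (Cycle Lemma / reflection principle), the number of orderings in which A is strictly ahead of B throughout is (p − q)/(p + q) · C(p + q, p) = (49 − 24)/(49 + 24) · 11844267374132633700 = 4056255950045422500.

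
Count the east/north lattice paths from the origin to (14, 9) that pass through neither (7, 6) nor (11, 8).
Number of paths = 411902

Inclusion–exclusion. Total paths: C(23, 14) = 817190. Through P₁: C(13, 7)·C(10, 7) = 205920. Through P₂: C(19, 11)·C(4, 3) = 302328. Since P₁ is strictly southwest of P₂, a monotone path through both must visit P₁ then P₂; paths through both = C(13, 7)·C(6, 4)·C(4, 3) = 102960. Avoid both = 817190 − 205920 − 302328 + 102960 = 411902.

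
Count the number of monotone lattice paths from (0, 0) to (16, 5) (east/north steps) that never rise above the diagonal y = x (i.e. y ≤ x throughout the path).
Number of paths = 14364

By the reflection principle (André's argument), the number of monotone paths to (16, 5) with n ≤ m that never go above y = x is C(21, 16) − C(21, 17) = 20349 − 5985 = 14364.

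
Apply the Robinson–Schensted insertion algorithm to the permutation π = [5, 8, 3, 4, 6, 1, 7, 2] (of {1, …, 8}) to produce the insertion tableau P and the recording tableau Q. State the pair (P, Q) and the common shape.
P = [1, 2, 6, 7] / [3, 4] / [5, 8];  Q = [1, 2, 5, 7] / [3, 4] / [6, 8];  common shape = (4, 2, 2)

Row-insert the values π_1, π_2, … into P one at a time, bumping the leftmost entry strictly greater than the inserted value down to the next row. The recording tableau Q records, in position (i, j), the step at which that cell was added to P.
  Insert 5 (step 1): P = [5];  Q = [1]
  Insert 8 (step 2): P = [5, 8];  Q = [1, 2]
  Insert 3 (step 3): P = [3, 8] / [5];  Q = [1, 2] / [3]
  Insert 4 (step 4): P = [3, 4] / [5, 8];  Q = [1, 2] / [3, 4]
  Insert 6 (step 5): P = [3, 4, 6] / [5, 8];  Q = [1, 2, 5] / [3, 4]
  Insert 1 (step 6): P = [1, 4, 6] / [3, 8] / [5];  Q = [1, 2, 5] / [3, 4] / [6]
  Insert 7 (step 7): P = [1, 4, 6, 7] / [3, 8] / [5];  Q = [1, 2, 5, 7] / [3, 4] / [6]
  Insert 2 (step 8): P = [1, 2, 6, 7] / [3, 4] / [5, 8];  Q = [1, 2, 5, 7] / [3, 4] / [6, 8]
Final shape: (4, 2, 2).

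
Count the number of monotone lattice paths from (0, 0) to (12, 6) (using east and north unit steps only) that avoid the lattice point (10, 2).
Number of paths = 17574

Total paths from (0, 0) to (12, 6): C(18, 12) = 18564. Paths through (10, 2): (paths (0, 0) → (10, 2)) × (paths (10, 2) → (12, 6)) = C(12, 10) · C(6, 2) = 66 · 15 = 990. Avoidance count = 18564 − 990 = 17574.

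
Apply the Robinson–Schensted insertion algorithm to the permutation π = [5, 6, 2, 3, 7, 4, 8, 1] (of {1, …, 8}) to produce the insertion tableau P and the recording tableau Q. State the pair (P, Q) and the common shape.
P = [1, 3, 4, 8] / [2, 6, 7] / [5];  Q = [1, 2, 5, 7] / [3, 4, 6] / [8];  common shape = (4, 3, 1)

Row-insert the values π_1, π_2, … into P one at a time, bumping the leftmost entry strictly greater than the inserted value down to the next row. The recording tableau Q records, in position (i, j), the step at which that cell was added to P.
  Insert 5 (step 1): P = [5];  Q = [1]
  Insert 6 (step 2): P = [5, 6];  Q = [1, 2]
  Insert 2 (step 3): P = [2, 6] / [5];  Q = [1, 2] / [3]
  Insert 3 (step 4): P = [2, 3] / [5, 6];  Q = [1, 2] / [3, 4]
  Insert 7 (step 5): P = [2, 3, 7] / [5, 6];  Q = [1, 2, 5] / [3, 4]
  Insert 4 (step 6): P = [2, 3, 4] / [5, 6, 7];  Q = [1, 2, 5] / [3, 4, 6]
  Insert 8 (step 7): P = [2, 3, 4, 8] / [5, 6, 7];  Q = [1, 2, 5, 7] / [3, 4, 6]
  Insert 1 (step 8): P = [1, 3, 4, 8] / [2, 6, 7] / [5];  Q = [1, 2, 5, 7] / [3, 4, 6] / [8]
Final shape: (4, 3, 1).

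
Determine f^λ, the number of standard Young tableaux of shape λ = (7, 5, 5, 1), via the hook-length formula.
# SYT of shape (7, 5, 5, 1) = 1575288

Hook-length formula: f^λ = n! / Π hook(c), product over all cells c of the Young diagram. For λ = (7, 5, 5, 1), n = 18 boxes. Hook lengths by row (left-to-right, top-to-bottom): [10, 8, 7, 6, 5, 2, 1]; [7, 5, 4, 3, 2]; [6, 4, 3, 2, 1]; [1]. Product of hooks = 4064256000. So f^λ = 18! / 4064256000 = 6402373705728000 / 4064256000 = 1575288.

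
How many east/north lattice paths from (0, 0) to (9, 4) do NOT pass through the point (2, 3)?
Number of paths = 635

Total paths from (0, 0) to (9, 4): C(13, 9) = 715. Paths through (2, 3): (paths (0, 0) → (2, 3)) × (paths (2, 3) → (9, 4)) = C(5, 2) · C(8, 7) = 10 · 8 = 80. Avoidance count = 715 − 80 = 635.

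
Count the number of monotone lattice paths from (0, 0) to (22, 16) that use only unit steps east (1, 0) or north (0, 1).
Number of paths = 22239974430

A monotone lattice path from (0, 0) to (22, 16) consists of 22 east steps and 16 north steps in some order, so it is determined by which 22 of the 38 steps are east. The count is C(38, 22) = 22239974430.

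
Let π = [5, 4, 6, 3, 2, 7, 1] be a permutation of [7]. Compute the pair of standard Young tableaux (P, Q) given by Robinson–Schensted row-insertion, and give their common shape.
P = [1, 6, 7] / [2] / [3] / [4] / [5];  Q = [1, 3, 6] / [2] / [4] / [5] / [7];  common shape = (3, 1, 1, 1, 1)

Row-insert the values π_1, π_2, … into P one at a time, bumping the leftmost entry strictly greater than the inserted value down to the next row. The recording tableau Q records, in position (i, j), the step at which that cell was added to P.
  Insert 5 (step 1): P = [5];  Q = [1]
  Insert 4 (step 2): P = [4] / [5];  Q = [1] / [2]
  Insert 6 (step 3): P = [4, 6] / [5];  Q = [1, 3] / [2]
  Insert 3 (step 4): P = [3, 6] / [4] / [5];  Q = [1, 3] / [2] / [4]
  Insert 2 (step 5): P = [2, 6] / [3] / [4] / [5];  Q = [1, 3] / [2] / [4] / [5]
  Insert 7 (step 6): P = [2, 6, 7] / [3] / [4] / [5];  Q = [1, 3, 6] / [2] / [4] / [5]
  Insert 1 (step 7): P = [1, 6, 7] / [2] / [3] / [4] / [5];  Q = [1, 3, 6] / [2] / [4] / [5] / [7]
Final shape: (3, 1, 1, 1, 1).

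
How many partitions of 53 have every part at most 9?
p(53, parts ≤ 9) = 64015

Use the recurrence p(n, m) = p(n, m−1) + p(n−m, m): either the largest part is < m (count p(n, m−1)) or the largest part is exactly m (remove one copy of m, count p(n−m, m)). With p(0, ·) = 1 this gives p(53, parts ≤ 9) = 64015. (By conjugating Young diagrams, this also counts partitions of 53 into at most 9 parts.)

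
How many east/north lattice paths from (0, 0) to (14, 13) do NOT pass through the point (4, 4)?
Number of paths = 13591840

Total paths from (0, 0) to (14, 13): C(27, 14) = 20058300. Paths through (4, 4): (paths (0, 0) → (4, 4)) × (paths (4, 4) → (14, 13)) = C(8, 4) · C(19, 10) = 70 · 92378 = 6466460. Avoidance count = 20058300 − 6466460 = 13591840.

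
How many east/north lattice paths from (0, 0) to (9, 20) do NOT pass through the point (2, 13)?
Number of paths = 9654645

Total paths from (0, 0) to (9, 20): C(29, 9) = 10015005. Paths through (2, 13): (paths (0, 0) → (2, 13)) × (paths (2, 13) → (9, 20)) = C(15, 2) · C(14, 7) = 105 · 3432 = 360360. Avoidance count = 10015005 − 360360 = 9654645.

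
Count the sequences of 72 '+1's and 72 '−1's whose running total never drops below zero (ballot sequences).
C_72 = 20276890389709399862928998568254641025700

These ballot sequences are counted by the Catalan number C_n = (1/(n + 1)) · C(2n, n). For n = 72: C_72 = (1/73) · C(144, 72) = 1480212998448786189993816895482588794876100/73 = 20276890389709399862928998568254641025700.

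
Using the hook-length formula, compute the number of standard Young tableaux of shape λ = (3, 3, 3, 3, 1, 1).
# SYT of shape (3, 3, 3, 3, 1, 1) = 9009

Hook-length formula: f^λ = n! / Π hook(c), product over all cells c of the Young diagram. For λ = (3, 3, 3, 3, 1, 1), n = 14 boxes. Hook lengths by row (left-to-right, top-to-bottom): [8, 5, 4]; [7, 4, 3]; [6, 3, 2]; [5, 2, 1]; [2]; [1]. Product of hooks = 9676800. So f^λ = 14! / 9676800 = 87178291200 / 9676800 = 9009.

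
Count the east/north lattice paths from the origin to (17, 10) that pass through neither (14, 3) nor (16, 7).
Number of paths = 7414857

Inclusion–exclusion. Total paths: C(27, 17) = 8436285. Through P₁: C(17, 14)·C(10, 3) = 81600. Through P₂: C(23, 16)·C(4, 1) = 980628. Since P₁ is strictly southwest of P₂, a monotone path through both must visit P₁ then P₂; paths through both = C(17, 14)·C(6, 2)·C(4, 1) = 40800. Avoid both = 8436285 − 81600 − 980628 + 40800 = 7414857.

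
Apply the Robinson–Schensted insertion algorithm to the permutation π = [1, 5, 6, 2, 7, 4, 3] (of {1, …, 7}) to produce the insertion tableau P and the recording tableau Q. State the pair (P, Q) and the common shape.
P = [1, 2, 3, 7] / [4, 6] / [5];  Q = [1, 2, 3, 5] / [4, 6] / [7];  common shape = (4, 2, 1)

Row-insert the values π_1, π_2, … into P one at a time, bumping the leftmost entry strictly greater than the inserted value down to the next row. The recording tableau Q records, in position (i, j), the step at which that cell was added to P.
  Insert 1 (step 1): P = [1];  Q = [1]
  Insert 5 (step 2): P = [1, 5];  Q = [1, 2]
  Insert 6 (step 3): P = [1, 5, 6];  Q = [1, 2, 3]
  Insert 2 (step 4): P = [1, 2, 6] / [5];  Q = [1, 2, 3] / [4]
  Insert 7 (step 5): P = [1, 2, 6, 7] / [5];  Q = [1, 2, 3, 5] / [4]
  Insert 4 (step 6): P = [1, 2, 4, 7] / [5, 6];  Q = [1, 2, 3, 5] / [4, 6]
  Insert 3 (step 7): P = [1, 2, 3, 7] / [4, 6] / [5];  Q = [1, 2, 3, 5] / [4, 6] / [7]
Final shape: (4, 2, 1).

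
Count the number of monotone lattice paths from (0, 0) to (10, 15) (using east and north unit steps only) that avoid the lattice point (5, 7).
Number of paths = 2249456

Total paths from (0, 0) to (10, 15): C(25, 10) = 3268760. Paths through (5, 7): (paths (0, 0) → (5, 7)) × (paths (5, 7) → (10, 15)) = C(12, 5) · C(13, 5) = 792 · 1287 = 1019304. Avoidance count = 3268760 − 1019304 = 2249456.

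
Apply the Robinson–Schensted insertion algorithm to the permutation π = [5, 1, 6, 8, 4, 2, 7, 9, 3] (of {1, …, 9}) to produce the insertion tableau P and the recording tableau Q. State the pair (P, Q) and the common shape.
P = [1, 2, 3, 9] / [4, 6, 7] / [5, 8];  Q = [1, 3, 4, 8] / [2, 5, 7] / [6, 9];  common shape = (4, 3, 2)

Row-insert the values π_1, π_2, … into P one at a time, bumping the leftmost entry strictly greater than the inserted value down to the next row. The recording tableau Q records, in position (i, j), the step at which that cell was added to P.
  Insert 5 (step 1): P = [5];  Q = [1]
  Insert 1 (step 2): P = [1] / [5];  Q = [1] / [2]
  Insert 6 (step 3): P = [1, 6] / [5];  Q = [1, 3] / [2]
  Insert 8 (step 4): P = [1, 6, 8] / [5];  Q = [1, 3, 4] / [2]
  Insert 4 (step 5): P = [1, 4, 8] / [5, 6];  Q = [1, 3, 4] / [2, 5]
  Insert 2 (step 6): P = [1, 2, 8] / [4, 6] / [5];  Q = [1, 3, 4] / [2, 5] / [6]
  Insert 7 (step 7): P = [1, 2, 7] / [4, 6, 8] / [5];  Q = [1, 3, 4] / [2, 5, 7] / [6]
  Insert 9 (step 8): P = [1, 2, 7, 9] / [4, 6, 8] / [5];  Q = [1, 3, 4, 8] / [2, 5, 7] / [6]
  Insert 3 (step 9): P = [1, 2, 3, 9] / [4, 6, 7] / [5, 8];  Q = [1, 3, 4, 8] / [2, 5, 7] / [6, 9]
Final shape: (4, 3, 2).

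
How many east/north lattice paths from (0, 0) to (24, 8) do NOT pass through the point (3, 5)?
Number of paths = 10404956

Total paths from (0, 0) to (24, 8): C(32, 24) = 10518300. Paths through (3, 5): (paths (0, 0) → (3, 5)) × (paths (3, 5) → (24, 8)) = C(8, 3) · C(24, 21) = 56 · 2024 = 113344. Avoidance count = 10518300 − 113344 = 10404956.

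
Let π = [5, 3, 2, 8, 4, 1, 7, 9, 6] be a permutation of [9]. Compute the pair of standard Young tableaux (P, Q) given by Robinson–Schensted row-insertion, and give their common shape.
P = [1, 4, 6, 9] / [2, 7] / [3, 8] / [5];  Q = [1, 4, 7, 8] / [2, 5] / [3, 9] / [6];  common shape = (4, 2, 2, 1)

Row-insert the values π_1, π_2, … into P one at a time, bumping the leftmost entry strictly greater than the inserted value down to the next row. The recording tableau Q records, in position (i, j), the step at which that cell was added to P.
  Insert 5 (step 1): P = [5];  Q = [1]
  Insert 3 (step 2): P = [3] / [5];  Q = [1] / [2]
  Insert 2 (step 3): P = [2] / [3] / [5];  Q = [1] / [2] / [3]
  Insert 8 (step 4): P = [2, 8] / [3] / [5];  Q = [1, 4] / [2] / [3]
  Insert 4 (step 5): P = [2, 4] / [3, 8] / [5];  Q = [1, 4] / [2, 5] / [3]
  Insert 1 (step 6): P = [1, 4] / [2, 8] / [3] / [5];  Q = [1, 4] / [2, 5] / [3] / [6]
  Insert 7 (step 7): P = [1, 4, 7] / [2, 8] / [3] / [5];  Q = [1, 4, 7] / [2, 5] / [3] / [6]
  Insert 9 (step 8): P = [1, 4, 7, 9] / [2, 8] / [3] / [5];  Q = [1, 4, 7, 8] / [2, 5] / [3] / [6]
  Insert 6 (step 9): P = [1, 4, 6, 9] / [2, 7] / [3, 8] / [5];  Q = [1, 4, 7, 8] / [2, 5] / [3, 9] / [6]
Final shape: (4, 2, 2, 1).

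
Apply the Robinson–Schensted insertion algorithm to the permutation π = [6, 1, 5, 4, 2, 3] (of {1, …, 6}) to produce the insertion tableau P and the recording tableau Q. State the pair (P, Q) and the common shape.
P = [1, 2, 3] / [4] / [5] / [6];  Q = [1, 3, 6] / [2] / [4] / [5];  common shape = (3, 1, 1, 1)

Row-insert the values π_1, π_2, … into P one at a time, bumping the leftmost entry strictly greater than the inserted value down to the next row. The recording tableau Q records, in position (i, j), the step at which that cell was added to P.
  Insert 6 (step 1): P = [6];  Q = [1]
  Insert 1 (step 2): P = [1] / [6];  Q = [1] / [2]
  Insert 5 (step 3): P = [1, 5] / [6];  Q = [1, 3] / [2]
  Insert 4 (step 4): P = [1, 4] / [5] / [6];  Q = [1, 3] / [2] / [4]
  Insert 2 (step 5): P = [1, 2] / [4] / [5] / [6];  Q = [1, 3] / [2] / [4] / [5]
  Insert 3 (step 6): P = [1, 2, 3] / [4] / [5] / [6];  Q = [1, 3, 6] / [2] / [4] / [5]
Final shape: (3, 1, 1, 1).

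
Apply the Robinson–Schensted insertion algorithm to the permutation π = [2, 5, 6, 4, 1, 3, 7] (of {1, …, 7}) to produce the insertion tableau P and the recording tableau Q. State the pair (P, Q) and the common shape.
P = [1, 3, 6, 7] / [2, 4] / [5];  Q = [1, 2, 3, 7] / [4, 6] / [5];  common shape = (4, 2, 1)

Row-insert the values π_1, π_2, … into P one at a time, bumping the leftmost entry strictly greater than the inserted value down to the next row. The recording tableau Q records, in position (i, j), the step at which that cell was added to P.
  Insert 2 (step 1): P = [2];  Q = [1]
  Insert 5 (step 2): P = [2, 5];  Q = [1, 2]
  Insert 6 (step 3): P = [2, 5, 6];  Q = [1, 2, 3]
  Insert 4 (step 4): P = [2, 4, 6] / [5];  Q = [1, 2, 3] / [4]
  Insert 1 (step 5): P = [1, 4, 6] / [2] / [5];  Q = [1, 2, 3] / [4] / [5]
  Insert 3 (step 6): P = [1, 3, 6] / [2, 4] / [5];  Q = [1, 2, 3] / [4, 6] / [5]
  Insert 7 (step 7): P = [1, 3, 6, 7] / [2, 4] / [5];  Q = [1, 2, 3, 7] / [4, 6] / [5]
Final shape: (4, 2, 1).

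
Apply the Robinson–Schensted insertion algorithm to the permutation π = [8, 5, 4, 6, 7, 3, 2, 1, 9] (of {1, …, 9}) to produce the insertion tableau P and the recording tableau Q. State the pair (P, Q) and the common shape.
P = [1, 6, 7, 9] / [2] / [3] / [4] / [5] / [8];  Q = [1, 4, 5, 9] / [2] / [3] / [6] / [7] / [8];  common shape = (4, 1, 1, 1, 1, 1)

Row-insert the values π_1, π_2, … into P one at a time, bumping the leftmost entry strictly greater than the inserted value down to the next row. The recording tableau Q records, in position (i, j), the step at which that cell was added to P.
  Insert 8 (step 1): P = [8];  Q = [1]
  Insert 5 (step 2): P = [5] / [8];  Q = [1] / [2]
  Insert 4 (step 3): P = [4] / [5] / [8];  Q = [1] / [2] / [3]
  Insert 6 (step 4): P = [4, 6] / [5] / [8];  Q = [1, 4] / [2] / [3]
  Insert 7 (step 5): P = [4, 6, 7] / [5] / [8];  Q = [1, 4, 5] / [2] / [3]
  Insert 3 (step 6): P = [3, 6, 7] / [4] / [5] / [8];  Q = [1, 4, 5] / [2] / [3] / [6]
  Insert 2 (step 7): P = [2, 6, 7] / [3] / [4] / [5] / [8];  Q = [1, 4, 5] / [2] / [3] / [6] / [7]
  Insert 1 (step 8): P = [1, 6, 7] / [2] / [3] / [4] / [5] / [8];  Q = [1, 4, 5] / [2] / [3] / [6] / [7] / [8]
  Insert 9 (step 9): P = [1, 6, 7, 9] / [2] / [3] / [4] / [5] / [8];  Q = [1, 4, 5, 9] / [2] / [3] / [6] / [7] / [8]
Final shape: (4, 1, 1, 1, 1, 1).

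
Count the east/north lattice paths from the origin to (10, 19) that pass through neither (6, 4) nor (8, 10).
Number of paths = 17132760

Inclusion–exclusion. Total paths: C(29, 10) = 20030010. Through P₁: C(10, 6)·C(19, 4) = 813960. Through P₂: C(18, 8)·C(11, 2) = 2406690. Since P₁ is strictly southwest of P₂, a monotone path through both must visit P₁ then P₂; paths through both = C(10, 6)·C(8, 2)·C(11, 2) = 323400. Avoid both = 20030010 − 813960 − 2406690 + 323400 = 17132760.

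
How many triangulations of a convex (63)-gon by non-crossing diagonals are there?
C_61 = 6182127958584855650487080847216336

These polygon triangulations are counted by the Catalan number C_n = (1/(n + 1)) · C(2n, n). For n = 61: C_61 = (1/62) · C(122, 61) = 383291933432261050330199012527412832/62 = 6182127958584855650487080847216336.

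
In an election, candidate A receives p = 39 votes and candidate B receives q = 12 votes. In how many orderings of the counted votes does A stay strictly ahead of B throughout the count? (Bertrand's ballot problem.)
Strict-lead orderings = 84045912300

Total orderings of the 51 votes with 39 for A: C(51, 39) = 158753389900. By the Bertrand ballot formula (Cycle Lemma / reflection principle), the number of orderings in which A is strictly ahead of B throughout is (p − q)/(p + q) · C(p + q, p) = (39 − 12)/(39 + 12) · 158753389900 = 84045912300.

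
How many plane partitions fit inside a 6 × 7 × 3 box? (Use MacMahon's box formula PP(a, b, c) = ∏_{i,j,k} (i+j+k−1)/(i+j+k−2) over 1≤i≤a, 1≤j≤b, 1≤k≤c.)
PP(6, 7, 3) = 131589315

Evaluate the triple product over i = 1..6, j = 1..7, k = 1..3. The factors are (2/1) · (3/2) · (4/3) · (3/2) · (4/3) · (5/4) · (4/3) · (5/4) · … (126 factors total). The numerators and denominators telescope so the product is an integer; carrying out the multiplication exactly gives PP(6, 7, 3) = 131589315.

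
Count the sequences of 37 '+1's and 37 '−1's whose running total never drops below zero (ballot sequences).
C_37 = 45950804324621742364

These ballot sequences are counted by the Catalan number C_n = (1/(n + 1)) · C(2n, n). For n = 37: C_37 = (1/38) · C(74, 37) = 1746130564335626209832/38 = 45950804324621742364.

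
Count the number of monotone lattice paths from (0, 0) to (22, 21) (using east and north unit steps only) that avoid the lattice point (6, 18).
Number of paths = 1051919058336

Total paths from (0, 0) to (22, 21): C(43, 22) = 1052049481860. Paths through (6, 18): (paths (0, 0) → (6, 18)) × (paths (6, 18) → (22, 21)) = C(24, 6) · C(19, 16) = 134596 · 969 = 130423524. Avoidance count = 1052049481860 − 130423524 = 1051919058336.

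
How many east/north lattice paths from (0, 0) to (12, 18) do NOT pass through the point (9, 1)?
Number of paths = 86481825

Total paths from (0, 0) to (12, 18): C(30, 12) = 86493225. Paths through (9, 1): (paths (0, 0) → (9, 1)) × (paths (9, 1) → (12, 18)) = C(10, 9) · C(20, 3) = 10 · 1140 = 11400. Avoidance count = 86493225 − 11400 = 86481825.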